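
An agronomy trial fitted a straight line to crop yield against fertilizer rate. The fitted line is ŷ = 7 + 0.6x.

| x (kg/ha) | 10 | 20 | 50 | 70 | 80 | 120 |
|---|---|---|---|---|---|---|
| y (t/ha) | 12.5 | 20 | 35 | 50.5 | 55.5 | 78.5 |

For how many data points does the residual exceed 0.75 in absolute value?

3

x=10: ŷ = 7 + 0.6·10 = 13; e = 12.5 − 13 = -0.5
x=20: ŷ = 7 + 0.6·20 = 19; e = 20 − 19 = 1
x=50: ŷ = 7 + 0.6·50 = 37; e = 35 − 37 = -2
x=70: ŷ = 7 + 0.6·70 = 49; e = 50.5 − 49 = 1.5
x=80: ŷ = 7 + 0.6·80 = 55; e = 55.5 − 55 = 0.5
x=120: ŷ = 7 + 0.6·120 = 79; e = 78.5 − 79 = -0.5
|e| > 0.75: x=20 (|e|=1), x=50 (|e|=2), x=70 (|e|=1.5) → 3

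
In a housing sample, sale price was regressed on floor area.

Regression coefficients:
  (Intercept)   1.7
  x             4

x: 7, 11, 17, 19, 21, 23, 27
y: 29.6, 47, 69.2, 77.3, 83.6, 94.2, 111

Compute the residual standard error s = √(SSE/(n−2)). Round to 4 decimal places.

x=7: ŷ = 1.7 + 4·7 = 29.7; r = 29.6 − 29.7 = -0.1
x=11: ŷ = 1.7 + 4·11 = 45.7; r = 47 − 45.7 = 1.3
x=17: ŷ = 1.7 + 4·17 = 69.7; r = 69.2 − 69.7 = -0.5
x=19: ŷ = 1.7 + 4·19 = 77.7; r = 77.3 − 77.7 = -0.4
x=21: ŷ = 1.7 + 4·21 = 85.7; r = 83.6 − 85.7 = -2.1
x=23: ŷ = 1.7 + 4·23 = 93.7; r = 94.2 − 93.7 = 0.5
x=27: ŷ = 1.7 + 4·27 = 109.7; r = 111 − 109.7 = 1.3
SSE = 0.01 + 1.69 + 0.25 + 0.16 + 4.41 + 0.25 + 1.69 = 8.46
s = √(8.46/5) = √1.692 ≈ 1.3008

s = 1.3008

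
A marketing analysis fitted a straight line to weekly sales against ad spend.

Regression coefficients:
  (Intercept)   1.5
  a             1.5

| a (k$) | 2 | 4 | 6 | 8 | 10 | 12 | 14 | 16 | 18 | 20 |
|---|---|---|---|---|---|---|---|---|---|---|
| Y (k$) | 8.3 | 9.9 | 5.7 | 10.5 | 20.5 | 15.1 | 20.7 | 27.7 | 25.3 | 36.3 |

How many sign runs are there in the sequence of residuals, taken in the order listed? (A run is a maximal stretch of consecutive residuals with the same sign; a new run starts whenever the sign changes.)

a=2: ŷ = 1.5 + 1.5·2 = 4.5; r = 8.3 − 4.5 = 3.8
a=4: ŷ = 1.5 + 1.5·4 = 7.5; r = 9.9 − 7.5 = 2.4
a=6: ŷ = 1.5 + 1.5·6 = 10.5; r = 5.7 − 10.5 = -4.8
a=8: ŷ = 1.5 + 1.5·8 = 13.5; r = 10.5 − 13.5 = -3
a=10: ŷ = 1.5 + 1.5·10 = 16.5; r = 20.5 − 16.5 = 4
a=12: ŷ = 1.5 + 1.5·12 = 19.5; r = 15.1 − 19.5 = -4.4
a=14: ŷ = 1.5 + 1.5·14 = 22.5; r = 20.7 − 22.5 = -1.8
a=16: ŷ = 1.5 + 1.5·16 = 25.5; r = 27.7 − 25.5 = 2.2
a=18: ŷ = 1.5 + 1.5·18 = 28.5; r = 25.3 − 28.5 = -3.2
a=20: ŷ = 1.5 + 1.5·20 = 31.5; r = 36.3 − 31.5 = 4.8
Signs: + + − − + − − + − +
Runs: +×2, −×2, +×1, −×2, +×1, −×1, +×1 → 7

7 runs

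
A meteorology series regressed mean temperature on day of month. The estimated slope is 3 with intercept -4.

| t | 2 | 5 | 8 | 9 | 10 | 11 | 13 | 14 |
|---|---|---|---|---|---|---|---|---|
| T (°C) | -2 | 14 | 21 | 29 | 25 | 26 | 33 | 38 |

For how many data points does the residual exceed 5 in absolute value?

1

t=2: ŷ = -4 + 3·2 = 2; e = -2 − 2 = -4
t=5: ŷ = -4 + 3·5 = 11; e = 14 − 11 = 3
t=8: ŷ = -4 + 3·8 = 20; e = 21 − 20 = 1
t=9: ŷ = -4 + 3·9 = 23; e = 29 − 23 = 6
t=10: ŷ = -4 + 3·10 = 26; e = 25 − 26 = -1
t=11: ŷ = -4 + 3·11 = 29; e = 26 − 29 = -3
t=13: ŷ = -4 + 3·13 = 35; e = 33 − 35 = -2
t=14: ŷ = -4 + 3·14 = 38; e = 38 − 38 = 0
|e| > 5: t=9 (|e|=6) → 1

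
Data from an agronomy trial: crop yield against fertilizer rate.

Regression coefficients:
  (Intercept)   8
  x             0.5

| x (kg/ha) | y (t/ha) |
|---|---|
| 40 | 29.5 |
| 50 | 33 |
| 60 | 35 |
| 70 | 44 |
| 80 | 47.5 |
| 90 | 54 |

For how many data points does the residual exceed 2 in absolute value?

1

x=40: ŷ = 8 + 0.5·40 = 28; r = 29.5 − 28 = 1.5
x=50: ŷ = 8 + 0.5·50 = 33; r = 33 − 33 = 0
x=60: ŷ = 8 + 0.5·60 = 38; r = 35 − 38 = -3
x=70: ŷ = 8 + 0.5·70 = 43; r = 44 − 43 = 1
x=80: ŷ = 8 + 0.5·80 = 48; r = 47.5 − 48 = -0.5
x=90: ŷ = 8 + 0.5·90 = 53; r = 54 − 53 = 1
|r| > 2: x=60 (|r|=3) → 1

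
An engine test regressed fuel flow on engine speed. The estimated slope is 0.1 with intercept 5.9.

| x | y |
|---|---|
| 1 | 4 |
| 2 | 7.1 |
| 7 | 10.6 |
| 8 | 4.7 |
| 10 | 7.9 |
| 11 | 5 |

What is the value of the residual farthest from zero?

r = 4

x=1: ŷ = 5.9 + 0.1·1 = 6; r = 4 − 6 = -2
x=2: ŷ = 5.9 + 0.1·2 = 6.1; r = 7.1 − 6.1 = 1
x=7: ŷ = 5.9 + 0.1·7 = 6.6; r = 10.6 − 6.6 = 4
x=8: ŷ = 5.9 + 0.1·8 = 6.7; r = 4.7 − 6.7 = -2
x=10: ŷ = 5.9 + 0.1·10 = 6.9; r = 7.9 − 6.9 = 1
x=11: ŷ = 5.9 + 0.1·11 = 7; r = 5 − 7 = -2
Largest |r| is 4 at x = 7, residual 4.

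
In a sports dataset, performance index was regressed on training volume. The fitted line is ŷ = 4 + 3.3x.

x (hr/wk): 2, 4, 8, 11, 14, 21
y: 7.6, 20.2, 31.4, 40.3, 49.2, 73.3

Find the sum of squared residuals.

SSE = 20

x=2: ŷ = 4 + 3.3·2 = 10.6; e = 7.6 − 10.6 = -3
x=4: ŷ = 4 + 3.3·4 = 17.2; e = 20.2 − 17.2 = 3
x=8: ŷ = 4 + 3.3·8 = 30.4; e = 31.4 − 30.4 = 1
x=11: ŷ = 4 + 3.3·11 = 40.3; e = 40.3 − 40.3 = 0
x=14: ŷ = 4 + 3.3·14 = 50.2; e = 49.2 − 50.2 = -1
x=21: ŷ = 4 + 3.3·21 = 73.3; e = 73.3 − 73.3 = 0
SSE = 9 + 9 + 1 + 0 + 1 + 0 = 20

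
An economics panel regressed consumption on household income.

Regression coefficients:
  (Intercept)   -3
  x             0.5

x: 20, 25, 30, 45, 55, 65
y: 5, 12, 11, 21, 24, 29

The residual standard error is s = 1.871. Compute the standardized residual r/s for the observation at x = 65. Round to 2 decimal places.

ŷ = -3 + 0.5·65 = 29.5
r = 29 − 29.5 = -0.5
r/s = -0.5 / 1.871 = -0.27

-0.27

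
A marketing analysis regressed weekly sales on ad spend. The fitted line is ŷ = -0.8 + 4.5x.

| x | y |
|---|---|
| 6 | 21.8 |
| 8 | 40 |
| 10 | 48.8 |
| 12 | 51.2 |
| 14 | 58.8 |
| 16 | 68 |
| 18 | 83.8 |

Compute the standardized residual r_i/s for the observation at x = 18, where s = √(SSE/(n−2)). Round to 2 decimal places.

0.80

x=6: ŷ = -0.8 + 4.5·6 = 26.2; r = 21.8 − 26.2 = -4.4
x=8: ŷ = -0.8 + 4.5·8 = 35.2; r = 40 − 35.2 = 4.8
x=10: ŷ = -0.8 + 4.5·10 = 44.2; r = 48.8 − 44.2 = 4.6
x=12: ŷ = -0.8 + 4.5·12 = 53.2; r = 51.2 − 53.2 = -2
x=14: ŷ = -0.8 + 4.5·14 = 62.2; r = 58.8 − 62.2 = -3.4
x=16: ŷ = -0.8 + 4.5·16 = 71.2; r = 68 − 71.2 = -3.2
x=18: ŷ = -0.8 + 4.5·18 = 80.2; r = 83.8 − 80.2 = 3.6
SSE = 19.36 + 23.04 + 21.16 + 4 + 11.56 + 10.24 + 12.96 = 102.32
s = √(102.32/5) = 4.52372
r/s = 3.6 / 4.52372 = 0.80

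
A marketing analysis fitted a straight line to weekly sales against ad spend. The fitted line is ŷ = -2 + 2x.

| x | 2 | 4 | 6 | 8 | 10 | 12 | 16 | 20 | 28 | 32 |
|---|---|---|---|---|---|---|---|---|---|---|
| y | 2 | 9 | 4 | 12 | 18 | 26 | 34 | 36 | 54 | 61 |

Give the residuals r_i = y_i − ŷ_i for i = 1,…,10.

0, 3, -6, -2, 0, 4, 4, -2, 0, -1

x=2: ŷ = -2 + 2·2 = 2; r = 2 − 2 = 0
x=4: ŷ = -2 + 2·4 = 6; r = 9 − 6 = 3
x=6: ŷ = -2 + 2·6 = 10; r = 4 − 10 = -6
x=8: ŷ = -2 + 2·8 = 14; r = 12 − 14 = -2
x=10: ŷ = -2 + 2·10 = 18; r = 18 − 18 = 0
x=12: ŷ = -2 + 2·12 = 22; r = 26 − 22 = 4
x=16: ŷ = -2 + 2·16 = 30; r = 34 − 30 = 4
x=20: ŷ = -2 + 2·20 = 38; r = 36 − 38 = -2
x=28: ŷ = -2 + 2·28 = 54; r = 54 − 54 = 0
x=32: ŷ = -2 + 2·32 = 62; r = 61 − 62 = -1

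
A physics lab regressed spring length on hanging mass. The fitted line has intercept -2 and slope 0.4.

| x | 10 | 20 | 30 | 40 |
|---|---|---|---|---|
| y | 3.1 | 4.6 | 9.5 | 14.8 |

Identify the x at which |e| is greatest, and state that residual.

x=10: ŷ = -2 + 0.4·10 = 2; e = 3.1 − 2 = 1.1
x=20: ŷ = -2 + 0.4·20 = 6; e = 4.6 − 6 = -1.4
x=30: ŷ = -2 + 0.4·30 = 10; e = 9.5 − 10 = -0.5
x=40: ŷ = -2 + 0.4·40 = 14; e = 14.8 − 14 = 0.8
Largest |e| is 1.4 at x = 20, residual -1.4.

x = 20, e = -1.4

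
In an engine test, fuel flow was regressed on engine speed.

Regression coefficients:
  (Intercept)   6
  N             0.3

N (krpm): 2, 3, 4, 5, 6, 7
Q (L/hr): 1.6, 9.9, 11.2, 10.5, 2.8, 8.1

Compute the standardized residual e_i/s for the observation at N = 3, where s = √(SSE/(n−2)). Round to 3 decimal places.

N=2: ŷ = 6 + 0.3·2 = 6.6; e = 1.6 − 6.6 = -5
N=3: ŷ = 6 + 0.3·3 = 6.9; e = 9.9 − 6.9 = 3
N=4: ŷ = 6 + 0.3·4 = 7.2; e = 11.2 − 7.2 = 4
N=5: ŷ = 6 + 0.3·5 = 7.5; e = 10.5 − 7.5 = 3
N=6: ŷ = 6 + 0.3·6 = 7.8; e = 2.8 − 7.8 = -5
N=7: ŷ = 6 + 0.3·7 = 8.1; e = 8.1 − 8.1 = 0
SSE = 25 + 9 + 16 + 9 + 25 + 0 = 84
s = √(84/4) = 4.58258
e/s = 3 / 4.58258 = 0.655

0.655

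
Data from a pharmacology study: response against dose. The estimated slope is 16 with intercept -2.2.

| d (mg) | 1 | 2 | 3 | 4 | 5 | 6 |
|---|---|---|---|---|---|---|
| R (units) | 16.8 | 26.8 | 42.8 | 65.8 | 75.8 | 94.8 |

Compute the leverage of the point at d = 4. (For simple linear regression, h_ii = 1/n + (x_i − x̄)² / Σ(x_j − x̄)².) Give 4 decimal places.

h = 0.1810

d̄ = (1 + 2 + 3 + 4 + 5 + 6)/6 = 3.5
Σ(d − d̄)² = 6.25 + 2.25 + 0.25 + 0.25 + 2.25 + 6.25 = 17.5
h = 1/6 + (0.5)²/17.5 = 0.166667 + 0.0142857 = 0.1810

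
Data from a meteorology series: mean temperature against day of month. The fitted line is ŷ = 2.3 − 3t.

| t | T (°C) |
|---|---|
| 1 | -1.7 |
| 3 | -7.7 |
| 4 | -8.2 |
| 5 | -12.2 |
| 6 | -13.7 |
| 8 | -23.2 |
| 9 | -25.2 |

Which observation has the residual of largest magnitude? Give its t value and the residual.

t = 6, e = 2

t=1: ŷ = 2.3 − 3·1 = -0.7; e = -1.7 − (-0.7) = -1
t=3: ŷ = 2.3 − 3·3 = -6.7; e = -7.7 − (-6.7) = -1
t=4: ŷ = 2.3 − 3·4 = -9.7; e = -8.2 − (-9.7) = 1.5
t=5: ŷ = 2.3 − 3·5 = -12.7; e = -12.2 − (-12.7) = 0.5
t=6: ŷ = 2.3 − 3·6 = -15.7; e = -13.7 − (-15.7) = 2
t=8: ŷ = 2.3 − 3·8 = -21.7; e = -23.2 − (-21.7) = -1.5
t=9: ŷ = 2.3 − 3·9 = -24.7; e = -25.2 − (-24.7) = -0.5
Largest |e| is 2 at t = 6, residual 2.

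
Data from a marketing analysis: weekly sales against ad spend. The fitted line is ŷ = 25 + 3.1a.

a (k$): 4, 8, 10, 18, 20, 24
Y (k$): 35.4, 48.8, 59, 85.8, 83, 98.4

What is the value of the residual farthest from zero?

a=4: ŷ = 25 + 3.1·4 = 37.4; e = 35.4 − 37.4 = -2
a=8: ŷ = 25 + 3.1·8 = 49.8; e = 48.8 − 49.8 = -1
a=10: ŷ = 25 + 3.1·10 = 56; e = 59 − 56 = 3
a=18: ŷ = 25 + 3.1·18 = 80.8; e = 85.8 − 80.8 = 5
a=20: ŷ = 25 + 3.1·20 = 87; e = 83 − 87 = -4
a=24: ŷ = 25 + 3.1·24 = 99.4; e = 98.4 − 99.4 = -1
Largest |e| is 5 at a = 18, residual 5.

e = 5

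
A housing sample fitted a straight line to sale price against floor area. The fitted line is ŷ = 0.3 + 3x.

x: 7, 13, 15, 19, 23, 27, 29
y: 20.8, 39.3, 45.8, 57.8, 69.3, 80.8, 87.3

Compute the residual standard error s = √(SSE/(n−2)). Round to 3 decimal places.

s = 0.447

x=7: ŷ = 0.3 + 3·7 = 21.3; r = 20.8 − 21.3 = -0.5
x=13: ŷ = 0.3 + 3·13 = 39.3; r = 39.3 − 39.3 = 0
x=15: ŷ = 0.3 + 3·15 = 45.3; r = 45.8 − 45.3 = 0.5
x=19: ŷ = 0.3 + 3·19 = 57.3; r = 57.8 − 57.3 = 0.5
x=23: ŷ = 0.3 + 3·23 = 69.3; r = 69.3 − 69.3 = 0
x=27: ŷ = 0.3 + 3·27 = 81.3; r = 80.8 − 81.3 = -0.5
x=29: ŷ = 0.3 + 3·29 = 87.3; r = 87.3 − 87.3 = 0
SSE = 0.25 + 0 + 0.25 + 0.25 + 0 + 0.25 + 0 = 1
s = √(1/5) = √0.2 ≈ 0.447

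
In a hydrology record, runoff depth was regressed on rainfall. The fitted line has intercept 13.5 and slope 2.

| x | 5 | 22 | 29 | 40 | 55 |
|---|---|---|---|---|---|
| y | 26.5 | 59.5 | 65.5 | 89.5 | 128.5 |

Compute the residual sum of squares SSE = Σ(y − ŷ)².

x=5: ŷ = 13.5 + 2·5 = 23.5; e = 26.5 − 23.5 = 3
x=22: ŷ = 13.5 + 2·22 = 57.5; e = 59.5 − 57.5 = 2
x=29: ŷ = 13.5 + 2·29 = 71.5; e = 65.5 − 71.5 = -6
x=40: ŷ = 13.5 + 2·40 = 93.5; e = 89.5 − 93.5 = -4
x=55: ŷ = 13.5 + 2·55 = 123.5; e = 128.5 − 123.5 = 5
SSE = 9 + 4 + 36 + 16 + 25 = 90

SSE = 90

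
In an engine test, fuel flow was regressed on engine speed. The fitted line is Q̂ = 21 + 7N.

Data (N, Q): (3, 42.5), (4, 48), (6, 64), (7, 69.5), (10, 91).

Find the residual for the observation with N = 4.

Q̂ = 21 + 7·4 = 49
e = 48 − 49 = -1

e = -1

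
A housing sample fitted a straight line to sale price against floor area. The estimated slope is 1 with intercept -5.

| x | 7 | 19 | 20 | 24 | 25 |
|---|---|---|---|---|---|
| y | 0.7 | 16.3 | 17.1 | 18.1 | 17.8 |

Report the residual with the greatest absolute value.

e = 2.3

x=7: ŷ = -5 + 7 = 2; e = 0.7 − 2 = -1.3
x=19: ŷ = -5 + 19 = 14; e = 16.3 − 14 = 2.3
x=20: ŷ = -5 + 20 = 15; e = 17.1 − 15 = 2.1
x=24: ŷ = -5 + 24 = 19; e = 18.1 − 19 = -0.9
x=25: ŷ = -5 + 25 = 20; e = 17.8 − 20 = -2.2
Largest |e| is 2.3 at x = 19, residual 2.3.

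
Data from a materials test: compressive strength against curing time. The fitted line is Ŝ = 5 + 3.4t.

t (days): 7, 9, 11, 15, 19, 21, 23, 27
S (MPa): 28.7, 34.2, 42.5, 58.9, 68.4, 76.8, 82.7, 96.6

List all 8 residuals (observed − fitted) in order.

t=7: Ŝ = 5 + 3.4·7 = 28.8; e = 28.7 − 28.8 = -0.1
t=9: Ŝ = 5 + 3.4·9 = 35.6; e = 34.2 − 35.6 = -1.4
t=11: Ŝ = 5 + 3.4·11 = 42.4; e = 42.5 − 42.4 = 0.1
t=15: Ŝ = 5 + 3.4·15 = 56; e = 58.9 − 56 = 2.9
t=19: Ŝ = 5 + 3.4·19 = 69.6; e = 68.4 − 69.6 = -1.2
t=21: Ŝ = 5 + 3.4·21 = 76.4; e = 76.8 − 76.4 = 0.4
t=23: Ŝ = 5 + 3.4·23 = 83.2; e = 82.7 − 83.2 = -0.5
t=27: Ŝ = 5 + 3.4·27 = 96.8; e = 96.6 − 96.8 = -0.2

-0.1, -1.4, 0.1, 2.9, -1.2, 0.4, -0.5, -0.2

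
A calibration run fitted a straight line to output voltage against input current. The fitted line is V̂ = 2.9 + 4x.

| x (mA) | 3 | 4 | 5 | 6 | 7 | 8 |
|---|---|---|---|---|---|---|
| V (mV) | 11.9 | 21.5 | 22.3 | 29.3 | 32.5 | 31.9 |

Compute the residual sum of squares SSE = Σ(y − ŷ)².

x=3: V̂ = 2.9 + 4·3 = 14.9; e = 11.9 − 14.9 = -3
x=4: V̂ = 2.9 + 4·4 = 18.9; e = 21.5 − 18.9 = 2.6
x=5: V̂ = 2.9 + 4·5 = 22.9; e = 22.3 − 22.9 = -0.6
x=6: V̂ = 2.9 + 4·6 = 26.9; e = 29.3 − 26.9 = 2.4
x=7: V̂ = 2.9 + 4·7 = 30.9; e = 32.5 − 30.9 = 1.6
x=8: V̂ = 2.9 + 4·8 = 34.9; e = 31.9 − 34.9 = -3
SSE = 9 + 6.76 + 0.36 + 5.76 + 2.56 + 9 = 33.44

SSE = 33.44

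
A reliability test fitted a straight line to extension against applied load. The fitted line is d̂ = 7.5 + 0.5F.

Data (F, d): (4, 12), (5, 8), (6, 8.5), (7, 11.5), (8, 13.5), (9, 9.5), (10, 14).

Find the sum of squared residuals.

SSE = 27

F=4: d̂ = 7.5 + 0.5·4 = 9.5; r = 12 − 9.5 = 2.5
F=5: d̂ = 7.5 + 0.5·5 = 10; r = 8 − 10 = -2
F=6: d̂ = 7.5 + 0.5·6 = 10.5; r = 8.5 − 10.5 = -2
F=7: d̂ = 7.5 + 0.5·7 = 11; r = 11.5 − 11 = 0.5
F=8: d̂ = 7.5 + 0.5·8 = 11.5; r = 13.5 − 11.5 = 2
F=9: d̂ = 7.5 + 0.5·9 = 12; r = 9.5 − 12 = -2.5
F=10: d̂ = 7.5 + 0.5·10 = 12.5; r = 14 − 12.5 = 1.5
SSE = 6.25 + 4 + 4 + 0.25 + 4 + 6.25 + 2.25 = 27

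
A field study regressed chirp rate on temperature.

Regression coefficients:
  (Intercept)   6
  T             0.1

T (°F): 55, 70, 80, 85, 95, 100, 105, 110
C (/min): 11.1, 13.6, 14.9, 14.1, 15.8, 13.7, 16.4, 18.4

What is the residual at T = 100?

r = -2.3

ŷ = 6 + 0.1·100 = 16
r = 13.7 − 16 = -2.3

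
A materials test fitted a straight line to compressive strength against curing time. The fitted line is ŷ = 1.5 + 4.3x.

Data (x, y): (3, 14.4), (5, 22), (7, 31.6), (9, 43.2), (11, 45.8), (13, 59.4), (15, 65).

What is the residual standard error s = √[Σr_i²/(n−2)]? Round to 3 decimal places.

x=3: ŷ = 1.5 + 4.3·3 = 14.4; r = 14.4 − 14.4 = 0
x=5: ŷ = 1.5 + 4.3·5 = 23; r = 22 − 23 = -1
x=7: ŷ = 1.5 + 4.3·7 = 31.6; r = 31.6 − 31.6 = 0
x=9: ŷ = 1.5 + 4.3·9 = 40.2; r = 43.2 − 40.2 = 3
x=11: ŷ = 1.5 + 4.3·11 = 48.8; r = 45.8 − 48.8 = -3
x=13: ŷ = 1.5 + 4.3·13 = 57.4; r = 59.4 − 57.4 = 2
x=15: ŷ = 1.5 + 4.3·15 = 66; r = 65 − 66 = -1
SSE = 0 + 1 + 0 + 9 + 9 + 4 + 1 = 24
s = √(24/5) = √4.8 ≈ 2.191

s = 2.191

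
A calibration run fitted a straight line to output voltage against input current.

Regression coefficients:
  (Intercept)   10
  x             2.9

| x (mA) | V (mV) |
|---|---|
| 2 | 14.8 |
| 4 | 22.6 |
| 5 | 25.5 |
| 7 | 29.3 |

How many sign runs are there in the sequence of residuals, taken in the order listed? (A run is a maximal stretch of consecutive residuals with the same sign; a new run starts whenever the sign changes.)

3 runs

x=2: ŷ = 10 + 2.9·2 = 15.8; r = 14.8 − 15.8 = -1
x=4: ŷ = 10 + 2.9·4 = 21.6; r = 22.6 − 21.6 = 1
x=5: ŷ = 10 + 2.9·5 = 24.5; r = 25.5 − 24.5 = 1
x=7: ŷ = 10 + 2.9·7 = 30.3; r = 29.3 − 30.3 = -1
Signs: − + + −
Runs: −×1, +×2, −×1 → 3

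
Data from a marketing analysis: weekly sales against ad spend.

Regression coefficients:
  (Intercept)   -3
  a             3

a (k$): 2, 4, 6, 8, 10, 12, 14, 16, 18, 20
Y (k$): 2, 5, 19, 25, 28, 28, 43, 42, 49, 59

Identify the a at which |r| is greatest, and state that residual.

a = 12, r = -5

a=2: ŷ = -3 + 3·2 = 3; r = 2 − 3 = -1
a=4: ŷ = -3 + 3·4 = 9; r = 5 − 9 = -4
a=6: ŷ = -3 + 3·6 = 15; r = 19 − 15 = 4
a=8: ŷ = -3 + 3·8 = 21; r = 25 − 21 = 4
a=10: ŷ = -3 + 3·10 = 27; r = 28 − 27 = 1
a=12: ŷ = -3 + 3·12 = 33; r = 28 − 33 = -5
a=14: ŷ = -3 + 3·14 = 39; r = 43 − 39 = 4
a=16: ŷ = -3 + 3·16 = 45; r = 42 − 45 = -3
a=18: ŷ = -3 + 3·18 = 51; r = 49 − 51 = -2
a=20: ŷ = -3 + 3·20 = 57; r = 59 − 57 = 2
Largest |r| is 5 at a = 12, residual -5.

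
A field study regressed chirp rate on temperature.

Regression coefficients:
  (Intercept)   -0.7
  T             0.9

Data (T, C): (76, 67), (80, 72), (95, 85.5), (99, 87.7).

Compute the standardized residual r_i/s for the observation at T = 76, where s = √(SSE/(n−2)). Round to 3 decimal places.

T=76: ŷ = -0.7 + 0.9·76 = 67.7; r = 67 − 67.7 = -0.7
T=80: ŷ = -0.7 + 0.9·80 = 71.3; r = 72 − 71.3 = 0.7
T=95: ŷ = -0.7 + 0.9·95 = 84.8; r = 85.5 − 84.8 = 0.7
T=99: ŷ = -0.7 + 0.9·99 = 88.4; r = 87.7 − 88.4 = -0.7
SSE = 0.49 + 0.49 + 0.49 + 0.49 = 1.96
s = √(1.96/2) = 0.989949
r/s = -0.7 / 0.989949 = -0.707

-0.707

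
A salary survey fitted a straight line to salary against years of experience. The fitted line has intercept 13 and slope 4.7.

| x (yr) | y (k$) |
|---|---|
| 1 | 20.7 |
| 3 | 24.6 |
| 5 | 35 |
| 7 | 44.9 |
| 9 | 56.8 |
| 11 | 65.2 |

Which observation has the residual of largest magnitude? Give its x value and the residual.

x=1: ŷ = 13 + 4.7·1 = 17.7; r = 20.7 − 17.7 = 3
x=3: ŷ = 13 + 4.7·3 = 27.1; r = 24.6 − 27.1 = -2.5
x=5: ŷ = 13 + 4.7·5 = 36.5; r = 35 − 36.5 = -1.5
x=7: ŷ = 13 + 4.7·7 = 45.9; r = 44.9 − 45.9 = -1
x=9: ŷ = 13 + 4.7·9 = 55.3; r = 56.8 − 55.3 = 1.5
x=11: ŷ = 13 + 4.7·11 = 64.7; r = 65.2 − 64.7 = 0.5
Largest |r| is 3 at x = 1, residual 3.

x = 1, r = 3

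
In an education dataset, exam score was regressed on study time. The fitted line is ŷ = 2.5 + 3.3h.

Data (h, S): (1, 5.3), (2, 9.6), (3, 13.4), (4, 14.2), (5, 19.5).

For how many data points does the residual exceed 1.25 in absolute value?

1

h=1: ŷ = 2.5 + 3.3·1 = 5.8; r = 5.3 − 5.8 = -0.5
h=2: ŷ = 2.5 + 3.3·2 = 9.1; r = 9.6 − 9.1 = 0.5
h=3: ŷ = 2.5 + 3.3·3 = 12.4; r = 13.4 − 12.4 = 1
h=4: ŷ = 2.5 + 3.3·4 = 15.7; r = 14.2 − 15.7 = -1.5
h=5: ŷ = 2.5 + 3.3·5 = 19; r = 19.5 − 19 = 0.5
|r| > 1.25: h=4 (|r|=1.5) → 1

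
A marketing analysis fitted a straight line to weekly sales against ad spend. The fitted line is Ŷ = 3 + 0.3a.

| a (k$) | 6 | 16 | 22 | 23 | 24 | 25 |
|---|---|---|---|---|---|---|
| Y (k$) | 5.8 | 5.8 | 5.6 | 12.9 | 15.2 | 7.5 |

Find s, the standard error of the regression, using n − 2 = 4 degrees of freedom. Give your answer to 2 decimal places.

s = 4.00

a=6: Ŷ = 3 + 0.3·6 = 4.8; e = 5.8 − 4.8 = 1
a=16: Ŷ = 3 + 0.3·16 = 7.8; e = 5.8 − 7.8 = -2
a=22: Ŷ = 3 + 0.3·22 = 9.6; e = 5.6 − 9.6 = -4
a=23: Ŷ = 3 + 0.3·23 = 9.9; e = 12.9 − 9.9 = 3
a=24: Ŷ = 3 + 0.3·24 = 10.2; e = 15.2 − 10.2 = 5
a=25: Ŷ = 3 + 0.3·25 = 10.5; e = 7.5 − 10.5 = -3
SSE = 1 + 4 + 16 + 9 + 25 + 9 = 64
s = √(64/4) = √16 ≈ 4.00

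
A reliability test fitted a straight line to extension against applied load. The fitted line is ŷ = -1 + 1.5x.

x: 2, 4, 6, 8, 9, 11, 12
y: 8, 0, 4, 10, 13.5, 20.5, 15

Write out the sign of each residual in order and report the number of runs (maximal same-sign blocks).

x=2: ŷ = -1 + 1.5·2 = 2; r = 8 − 2 = 6
x=4: ŷ = -1 + 1.5·4 = 5; r = 0 − 5 = -5
x=6: ŷ = -1 + 1.5·6 = 8; r = 4 − 8 = -4
x=8: ŷ = -1 + 1.5·8 = 11; r = 10 − 11 = -1
x=9: ŷ = -1 + 1.5·9 = 12.5; r = 13.5 − 12.5 = 1
x=11: ŷ = -1 + 1.5·11 = 15.5; r = 20.5 − 15.5 = 5
x=12: ŷ = -1 + 1.5·12 = 17; r = 15 − 17 = -2
Signs: + − − − + + −
Runs: +×1, −×3, +×2, −×1 → 4

4 runs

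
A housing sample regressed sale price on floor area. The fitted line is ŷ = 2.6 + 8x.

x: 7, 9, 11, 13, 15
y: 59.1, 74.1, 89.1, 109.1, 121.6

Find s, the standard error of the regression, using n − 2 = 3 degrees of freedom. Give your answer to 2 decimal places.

x=7: ŷ = 2.6 + 8·7 = 58.6; r = 59.1 − 58.6 = 0.5
x=9: ŷ = 2.6 + 8·9 = 74.6; r = 74.1 − 74.6 = -0.5
x=11: ŷ = 2.6 + 8·11 = 90.6; r = 89.1 − 90.6 = -1.5
x=13: ŷ = 2.6 + 8·13 = 106.6; r = 109.1 − 106.6 = 2.5
x=15: ŷ = 2.6 + 8·15 = 122.6; r = 121.6 − 122.6 = -1
SSE = 0.25 + 0.25 + 2.25 + 6.25 + 1 = 10
s = √(10/3) = √3.33333 ≈ 1.83

s = 1.83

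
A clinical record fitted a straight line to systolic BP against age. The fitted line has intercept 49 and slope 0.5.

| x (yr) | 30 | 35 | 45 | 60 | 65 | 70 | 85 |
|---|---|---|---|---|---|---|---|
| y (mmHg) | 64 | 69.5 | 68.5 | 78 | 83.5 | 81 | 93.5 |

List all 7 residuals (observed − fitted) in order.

x=30: ŷ = 49 + 0.5·30 = 64; r = 64 − 64 = 0
x=35: ŷ = 49 + 0.5·35 = 66.5; r = 69.5 − 66.5 = 3
x=45: ŷ = 49 + 0.5·45 = 71.5; r = 68.5 − 71.5 = -3
x=60: ŷ = 49 + 0.5·60 = 79; r = 78 − 79 = -1
x=65: ŷ = 49 + 0.5·65 = 81.5; r = 83.5 − 81.5 = 2
x=70: ŷ = 49 + 0.5·70 = 84; r = 81 − 84 = -3
x=85: ŷ = 49 + 0.5·85 = 91.5; r = 93.5 − 91.5 = 2

0, 3, -3, -1, 2, -3, 2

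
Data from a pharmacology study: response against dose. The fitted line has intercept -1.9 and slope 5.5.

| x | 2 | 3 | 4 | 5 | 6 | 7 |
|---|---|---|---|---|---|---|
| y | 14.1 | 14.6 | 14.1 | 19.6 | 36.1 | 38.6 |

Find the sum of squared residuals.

x=2: ŷ = -1.9 + 5.5·2 = 9.1; e = 14.1 − 9.1 = 5
x=3: ŷ = -1.9 + 5.5·3 = 14.6; e = 14.6 − 14.6 = 0
x=4: ŷ = -1.9 + 5.5·4 = 20.1; e = 14.1 − 20.1 = -6
x=5: ŷ = -1.9 + 5.5·5 = 25.6; e = 19.6 − 25.6 = -6
x=6: ŷ = -1.9 + 5.5·6 = 31.1; e = 36.1 − 31.1 = 5
x=7: ŷ = -1.9 + 5.5·7 = 36.6; e = 38.6 − 36.6 = 2
SSE = 25 + 0 + 36 + 36 + 25 + 4 = 126

SSE = 126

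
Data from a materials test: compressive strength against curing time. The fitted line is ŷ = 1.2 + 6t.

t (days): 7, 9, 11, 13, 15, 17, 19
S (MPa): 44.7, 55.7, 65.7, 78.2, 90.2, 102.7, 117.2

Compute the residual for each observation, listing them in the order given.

t=7: ŷ = 1.2 + 6·7 = 43.2; r = 44.7 − 43.2 = 1.5
t=9: ŷ = 1.2 + 6·9 = 55.2; r = 55.7 − 55.2 = 0.5
t=11: ŷ = 1.2 + 6·11 = 67.2; r = 65.7 − 67.2 = -1.5
t=13: ŷ = 1.2 + 6·13 = 79.2; r = 78.2 − 79.2 = -1
t=15: ŷ = 1.2 + 6·15 = 91.2; r = 90.2 − 91.2 = -1
t=17: ŷ = 1.2 + 6·17 = 103.2; r = 102.7 − 103.2 = -0.5
t=19: ŷ = 1.2 + 6·19 = 115.2; r = 117.2 − 115.2 = 2

1.5, 0.5, -1.5, -1, -1, -0.5, 2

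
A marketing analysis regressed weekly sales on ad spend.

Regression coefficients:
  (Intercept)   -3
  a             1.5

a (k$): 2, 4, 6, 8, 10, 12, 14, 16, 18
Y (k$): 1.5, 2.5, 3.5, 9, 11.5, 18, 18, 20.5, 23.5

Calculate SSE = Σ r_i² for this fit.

SSE = 18.5

a=2: ŷ = -3 + 1.5·2 = 0; r = 1.5 − 0 = 1.5
a=4: ŷ = -3 + 1.5·4 = 3; r = 2.5 − 3 = -0.5
a=6: ŷ = -3 + 1.5·6 = 6; r = 3.5 − 6 = -2.5
a=8: ŷ = -3 + 1.5·8 = 9; r = 9 − 9 = 0
a=10: ŷ = -3 + 1.5·10 = 12; r = 11.5 − 12 = -0.5
a=12: ŷ = -3 + 1.5·12 = 15; r = 18 − 15 = 3
a=14: ŷ = -3 + 1.5·14 = 18; r = 18 − 18 = 0
a=16: ŷ = -3 + 1.5·16 = 21; r = 20.5 − 21 = -0.5
a=18: ŷ = -3 + 1.5·18 = 24; r = 23.5 − 24 = -0.5
SSE = 2.25 + 0.25 + 6.25 + 0 + 0.25 + 9 + 0 + 0.25 + 0.25 = 18.5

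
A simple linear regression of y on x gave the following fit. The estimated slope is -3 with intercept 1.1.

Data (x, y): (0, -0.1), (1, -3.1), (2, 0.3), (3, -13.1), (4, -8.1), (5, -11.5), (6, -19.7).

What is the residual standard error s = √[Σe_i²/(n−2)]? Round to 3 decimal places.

x=0: ŷ = 1.1 − 3·0 = 1.1; e = -0.1 − 1.1 = -1.2
x=1: ŷ = 1.1 − 3·1 = -1.9; e = -3.1 − (-1.9) = -1.2
x=2: ŷ = 1.1 − 3·2 = -4.9; e = 0.3 − (-4.9) = 5.2
x=3: ŷ = 1.1 − 3·3 = -7.9; e = -13.1 − (-7.9) = -5.2
x=4: ŷ = 1.1 − 3·4 = -10.9; e = -8.1 − (-10.9) = 2.8
x=5: ŷ = 1.1 − 3·5 = -13.9; e = -11.5 − (-13.9) = 2.4
x=6: ŷ = 1.1 − 3·6 = -16.9; e = -19.7 − (-16.9) = -2.8
SSE = 1.44 + 1.44 + 27.04 + 27.04 + 7.84 + 5.76 + 7.84 = 78.4
s = √(78.4/5) = √15.68 ≈ 3.960

s = 3.960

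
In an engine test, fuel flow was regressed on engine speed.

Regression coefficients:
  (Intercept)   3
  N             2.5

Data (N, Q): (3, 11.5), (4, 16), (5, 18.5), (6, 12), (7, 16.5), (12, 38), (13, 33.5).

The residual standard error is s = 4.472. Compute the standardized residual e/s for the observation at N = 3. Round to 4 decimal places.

0.2236

Q̂ = 3 + 2.5·3 = 10.5
e = 11.5 − 10.5 = 1
e/s = 1 / 4.472 = 0.2236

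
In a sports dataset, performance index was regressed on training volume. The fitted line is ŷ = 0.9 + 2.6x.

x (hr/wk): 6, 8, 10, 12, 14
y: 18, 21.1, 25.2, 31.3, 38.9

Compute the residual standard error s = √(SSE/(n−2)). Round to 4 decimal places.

x=6: ŷ = 0.9 + 2.6·6 = 16.5; r = 18 − 16.5 = 1.5
x=8: ŷ = 0.9 + 2.6·8 = 21.7; r = 21.1 − 21.7 = -0.6
x=10: ŷ = 0.9 + 2.6·10 = 26.9; r = 25.2 − 26.9 = -1.7
x=12: ŷ = 0.9 + 2.6·12 = 32.1; r = 31.3 − 32.1 = -0.8
x=14: ŷ = 0.9 + 2.6·14 = 37.3; r = 38.9 − 37.3 = 1.6
SSE = 2.25 + 0.36 + 2.89 + 0.64 + 2.56 = 8.7
s = √(8.7/3) = √2.9 ≈ 1.7029

s = 1.7029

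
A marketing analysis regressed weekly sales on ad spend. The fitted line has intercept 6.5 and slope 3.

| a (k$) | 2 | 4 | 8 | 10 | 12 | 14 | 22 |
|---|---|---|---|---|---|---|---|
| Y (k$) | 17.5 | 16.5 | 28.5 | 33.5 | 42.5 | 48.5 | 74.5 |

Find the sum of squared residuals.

a=2: ŷ = 6.5 + 3·2 = 12.5; e = 17.5 − 12.5 = 5
a=4: ŷ = 6.5 + 3·4 = 18.5; e = 16.5 − 18.5 = -2
a=8: ŷ = 6.5 + 3·8 = 30.5; e = 28.5 − 30.5 = -2
a=10: ŷ = 6.5 + 3·10 = 36.5; e = 33.5 − 36.5 = -3
a=12: ŷ = 6.5 + 3·12 = 42.5; e = 42.5 − 42.5 = 0
a=14: ŷ = 6.5 + 3·14 = 48.5; e = 48.5 − 48.5 = 0
a=22: ŷ = 6.5 + 3·22 = 72.5; e = 74.5 − 72.5 = 2
SSE = 25 + 4 + 4 + 9 + 0 + 0 + 4 = 46

SSE = 46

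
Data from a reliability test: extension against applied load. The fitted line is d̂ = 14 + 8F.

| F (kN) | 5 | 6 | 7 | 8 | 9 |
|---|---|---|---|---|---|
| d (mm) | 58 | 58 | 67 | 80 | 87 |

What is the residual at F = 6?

r = -4

d̂ = 14 + 8·6 = 62
r = 58 − 62 = -4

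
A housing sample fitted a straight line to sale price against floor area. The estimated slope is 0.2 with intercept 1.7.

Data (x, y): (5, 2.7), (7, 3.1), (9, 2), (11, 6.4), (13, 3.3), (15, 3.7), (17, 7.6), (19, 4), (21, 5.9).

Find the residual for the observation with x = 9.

r = -1.5

ŷ = 1.7 + 0.2·9 = 3.5
r = 2 − 3.5 = -1.5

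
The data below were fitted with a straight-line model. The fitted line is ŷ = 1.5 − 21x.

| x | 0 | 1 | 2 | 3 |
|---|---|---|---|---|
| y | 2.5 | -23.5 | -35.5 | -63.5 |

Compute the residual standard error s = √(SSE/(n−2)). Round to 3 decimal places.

s = 4.796

x=0: ŷ = 1.5 − 21·0 = 1.5; e = 2.5 − 1.5 = 1
x=1: ŷ = 1.5 − 21·1 = -19.5; e = -23.5 − (-19.5) = -4
x=2: ŷ = 1.5 − 21·2 = -40.5; e = -35.5 − (-40.5) = 5
x=3: ŷ = 1.5 − 21·3 = -61.5; e = -63.5 − (-61.5) = -2
SSE = 1 + 16 + 25 + 4 = 46
s = √(46/2) = √23 ≈ 4.796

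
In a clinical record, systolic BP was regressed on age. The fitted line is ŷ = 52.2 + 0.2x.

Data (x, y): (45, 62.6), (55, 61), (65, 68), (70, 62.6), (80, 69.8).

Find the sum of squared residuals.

x=45: ŷ = 52.2 + 0.2·45 = 61.2; e = 62.6 − 61.2 = 1.4
x=55: ŷ = 52.2 + 0.2·55 = 63.2; e = 61 − 63.2 = -2.2
x=65: ŷ = 52.2 + 0.2·65 = 65.2; e = 68 − 65.2 = 2.8
x=70: ŷ = 52.2 + 0.2·70 = 66.2; e = 62.6 − 66.2 = -3.6
x=80: ŷ = 52.2 + 0.2·80 = 68.2; e = 69.8 − 68.2 = 1.6
SSE = 1.96 + 4.84 + 7.84 + 12.96 + 2.56 = 30.16

SSE = 30.16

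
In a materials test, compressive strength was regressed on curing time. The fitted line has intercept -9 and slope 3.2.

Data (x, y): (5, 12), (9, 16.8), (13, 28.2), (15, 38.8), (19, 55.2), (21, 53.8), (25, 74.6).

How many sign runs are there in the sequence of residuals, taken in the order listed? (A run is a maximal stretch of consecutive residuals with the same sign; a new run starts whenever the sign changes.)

5 runs

x=5: ŷ = -9 + 3.2·5 = 7; e = 12 − 7 = 5
x=9: ŷ = -9 + 3.2·9 = 19.8; e = 16.8 − 19.8 = -3
x=13: ŷ = -9 + 3.2·13 = 32.6; e = 28.2 − 32.6 = -4.4
x=15: ŷ = -9 + 3.2·15 = 39; e = 38.8 − 39 = -0.2
x=19: ŷ = -9 + 3.2·19 = 51.8; e = 55.2 − 51.8 = 3.4
x=21: ŷ = -9 + 3.2·21 = 58.2; e = 53.8 − 58.2 = -4.4
x=25: ŷ = -9 + 3.2·25 = 71; e = 74.6 − 71 = 3.6
Signs: + − − − + − +
Runs: +×1, −×3, +×1, −×1, +×1 → 5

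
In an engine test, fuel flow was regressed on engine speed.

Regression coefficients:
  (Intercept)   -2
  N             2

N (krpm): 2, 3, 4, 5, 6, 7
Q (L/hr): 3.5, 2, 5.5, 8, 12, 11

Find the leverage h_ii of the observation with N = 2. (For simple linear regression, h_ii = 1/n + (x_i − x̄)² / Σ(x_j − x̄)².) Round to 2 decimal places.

h = 0.52

N̄ = (2 + 3 + 4 + 5 + 6 + 7)/6 = 4.5
Σ(N − N̄)² = 6.25 + 2.25 + 0.25 + 0.25 + 2.25 + 6.25 = 17.5
h = 1/6 + (-2.5)²/17.5 = 0.166667 + 0.357143 = 0.52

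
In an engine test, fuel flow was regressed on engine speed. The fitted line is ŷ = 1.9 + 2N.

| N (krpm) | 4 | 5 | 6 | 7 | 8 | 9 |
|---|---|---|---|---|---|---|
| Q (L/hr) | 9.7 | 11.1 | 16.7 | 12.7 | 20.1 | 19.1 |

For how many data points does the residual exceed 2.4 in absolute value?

2

N=4: ŷ = 1.9 + 2·4 = 9.9; e = 9.7 − 9.9 = -0.2
N=5: ŷ = 1.9 + 2·5 = 11.9; e = 11.1 − 11.9 = -0.8
N=6: ŷ = 1.9 + 2·6 = 13.9; e = 16.7 − 13.9 = 2.8
N=7: ŷ = 1.9 + 2·7 = 15.9; e = 12.7 − 15.9 = -3.2
N=8: ŷ = 1.9 + 2·8 = 17.9; e = 20.1 − 17.9 = 2.2
N=9: ŷ = 1.9 + 2·9 = 19.9; e = 19.1 − 19.9 = -0.8
|e| > 2.4: N=6 (|e|=2.8), N=7 (|e|=3.2) → 2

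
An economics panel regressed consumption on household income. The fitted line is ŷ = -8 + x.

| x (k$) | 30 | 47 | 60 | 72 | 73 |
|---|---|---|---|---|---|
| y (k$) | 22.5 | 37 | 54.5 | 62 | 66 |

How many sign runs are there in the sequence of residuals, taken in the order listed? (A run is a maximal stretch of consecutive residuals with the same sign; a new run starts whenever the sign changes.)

5 runs

x=30: ŷ = -8 + 30 = 22; e = 22.5 − 22 = 0.5
x=47: ŷ = -8 + 47 = 39; e = 37 − 39 = -2
x=60: ŷ = -8 + 60 = 52; e = 54.5 − 52 = 2.5
x=72: ŷ = -8 + 72 = 64; e = 62 − 64 = -2
x=73: ŷ = -8 + 73 = 65; e = 66 − 65 = 1
Signs: + − + − +
Runs: +×1, −×1, +×1, −×1, +×1 → 5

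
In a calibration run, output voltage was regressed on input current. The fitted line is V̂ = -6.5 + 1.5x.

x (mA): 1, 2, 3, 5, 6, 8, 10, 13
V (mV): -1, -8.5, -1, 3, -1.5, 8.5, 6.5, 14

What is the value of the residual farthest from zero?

x=1: V̂ = -6.5 + 1.5·1 = -5; r = -1 − (-5) = 4
x=2: V̂ = -6.5 + 1.5·2 = -3.5; r = -8.5 − (-3.5) = -5
x=3: V̂ = -6.5 + 1.5·3 = -2; r = -1 − (-2) = 1
x=5: V̂ = -6.5 + 1.5·5 = 1; r = 3 − 1 = 2
x=6: V̂ = -6.5 + 1.5·6 = 2.5; r = -1.5 − 2.5 = -4
x=8: V̂ = -6.5 + 1.5·8 = 5.5; r = 8.5 − 5.5 = 3
x=10: V̂ = -6.5 + 1.5·10 = 8.5; r = 6.5 − 8.5 = -2
x=13: V̂ = -6.5 + 1.5·13 = 13; r = 14 − 13 = 1
Largest |r| is 5 at x = 2, residual -5.

r = -5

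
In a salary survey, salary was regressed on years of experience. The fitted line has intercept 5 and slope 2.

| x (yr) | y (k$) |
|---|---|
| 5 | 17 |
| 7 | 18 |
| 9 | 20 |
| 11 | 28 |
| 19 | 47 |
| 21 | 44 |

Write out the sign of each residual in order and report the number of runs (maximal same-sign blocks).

x=5: ŷ = 5 + 2·5 = 15; e = 17 − 15 = 2
x=7: ŷ = 5 + 2·7 = 19; e = 18 − 19 = -1
x=9: ŷ = 5 + 2·9 = 23; e = 20 − 23 = -3
x=11: ŷ = 5 + 2·11 = 27; e = 28 − 27 = 1
x=19: ŷ = 5 + 2·19 = 43; e = 47 − 43 = 4
x=21: ŷ = 5 + 2·21 = 47; e = 44 − 47 = -3
Signs: + − − + + −
Runs: +×1, −×2, +×2, −×1 → 4

4 runs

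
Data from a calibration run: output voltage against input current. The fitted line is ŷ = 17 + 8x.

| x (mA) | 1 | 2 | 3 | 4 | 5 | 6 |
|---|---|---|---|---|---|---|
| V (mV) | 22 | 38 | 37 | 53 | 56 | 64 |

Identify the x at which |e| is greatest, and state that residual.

x=1: ŷ = 17 + 8·1 = 25; e = 22 − 25 = -3
x=2: ŷ = 17 + 8·2 = 33; e = 38 − 33 = 5
x=3: ŷ = 17 + 8·3 = 41; e = 37 − 41 = -4
x=4: ŷ = 17 + 8·4 = 49; e = 53 − 49 = 4
x=5: ŷ = 17 + 8·5 = 57; e = 56 − 57 = -1
x=6: ŷ = 17 + 8·6 = 65; e = 64 − 65 = -1
Largest |e| is 5 at x = 2, residual 5.

x = 2, e = 5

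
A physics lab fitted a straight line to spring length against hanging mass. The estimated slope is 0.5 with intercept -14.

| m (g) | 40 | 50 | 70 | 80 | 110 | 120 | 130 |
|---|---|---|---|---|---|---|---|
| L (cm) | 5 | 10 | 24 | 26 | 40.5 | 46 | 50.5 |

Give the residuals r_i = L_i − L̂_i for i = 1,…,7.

m=40: L̂ = -14 + 0.5·40 = 6; r = 5 − 6 = -1
m=50: L̂ = -14 + 0.5·50 = 11; r = 10 − 11 = -1
m=70: L̂ = -14 + 0.5·70 = 21; r = 24 − 21 = 3
m=80: L̂ = -14 + 0.5·80 = 26; r = 26 − 26 = 0
m=110: L̂ = -14 + 0.5·110 = 41; r = 40.5 − 41 = -0.5
m=120: L̂ = -14 + 0.5·120 = 46; r = 46 − 46 = 0
m=130: L̂ = -14 + 0.5·130 = 51; r = 50.5 − 51 = -0.5

-1, -1, 3, 0, -0.5, 0, -0.5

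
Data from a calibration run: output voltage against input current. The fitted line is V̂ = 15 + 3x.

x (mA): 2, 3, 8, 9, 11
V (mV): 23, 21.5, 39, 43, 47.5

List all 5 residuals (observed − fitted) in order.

2, -2.5, 0, 1, -0.5

x=2: V̂ = 15 + 3·2 = 21; r = 23 − 21 = 2
x=3: V̂ = 15 + 3·3 = 24; r = 21.5 − 24 = -2.5
x=8: V̂ = 15 + 3·8 = 39; r = 39 − 39 = 0
x=9: V̂ = 15 + 3·9 = 42; r = 43 − 42 = 1
x=11: V̂ = 15 + 3·11 = 48; r = 47.5 − 48 = -0.5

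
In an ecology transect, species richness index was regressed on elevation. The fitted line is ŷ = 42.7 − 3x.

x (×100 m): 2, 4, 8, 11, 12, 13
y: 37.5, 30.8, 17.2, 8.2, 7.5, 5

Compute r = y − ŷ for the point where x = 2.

ŷ = 42.7 − 3·2 = 36.7
r = 37.5 − 36.7 = 0.8

r = 0.8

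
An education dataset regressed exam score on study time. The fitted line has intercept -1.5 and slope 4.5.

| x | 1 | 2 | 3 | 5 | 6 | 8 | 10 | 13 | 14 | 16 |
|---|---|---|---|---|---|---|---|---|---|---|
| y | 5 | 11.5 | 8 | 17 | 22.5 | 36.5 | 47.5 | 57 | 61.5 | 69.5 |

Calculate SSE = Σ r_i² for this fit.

x=1: ŷ = -1.5 + 4.5·1 = 3; r = 5 − 3 = 2
x=2: ŷ = -1.5 + 4.5·2 = 7.5; r = 11.5 − 7.5 = 4
x=3: ŷ = -1.5 + 4.5·3 = 12; r = 8 − 12 = -4
x=5: ŷ = -1.5 + 4.5·5 = 21; r = 17 − 21 = -4
x=6: ŷ = -1.5 + 4.5·6 = 25.5; r = 22.5 − 25.5 = -3
x=8: ŷ = -1.5 + 4.5·8 = 34.5; r = 36.5 − 34.5 = 2
x=10: ŷ = -1.5 + 4.5·10 = 43.5; r = 47.5 − 43.5 = 4
x=13: ŷ = -1.5 + 4.5·13 = 57; r = 57 − 57 = 0
x=14: ŷ = -1.5 + 4.5·14 = 61.5; r = 61.5 − 61.5 = 0
x=16: ŷ = -1.5 + 4.5·16 = 70.5; r = 69.5 − 70.5 = -1
SSE = 4 + 16 + 16 + 16 + 9 + 4 + 16 + 0 + 0 + 1 = 82

SSE = 82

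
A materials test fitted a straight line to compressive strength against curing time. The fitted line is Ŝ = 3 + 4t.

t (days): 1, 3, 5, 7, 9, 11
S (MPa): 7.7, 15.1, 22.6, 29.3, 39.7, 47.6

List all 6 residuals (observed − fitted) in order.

t=1: Ŝ = 3 + 4·1 = 7; r = 7.7 − 7 = 0.7
t=3: Ŝ = 3 + 4·3 = 15; r = 15.1 − 15 = 0.1
t=5: Ŝ = 3 + 4·5 = 23; r = 22.6 − 23 = -0.4
t=7: Ŝ = 3 + 4·7 = 31; r = 29.3 − 31 = -1.7
t=9: Ŝ = 3 + 4·9 = 39; r = 39.7 − 39 = 0.7
t=11: Ŝ = 3 + 4·11 = 47; r = 47.6 − 47 = 0.6

0.7, 0.1, -0.4, -1.7, 0.7, 0.6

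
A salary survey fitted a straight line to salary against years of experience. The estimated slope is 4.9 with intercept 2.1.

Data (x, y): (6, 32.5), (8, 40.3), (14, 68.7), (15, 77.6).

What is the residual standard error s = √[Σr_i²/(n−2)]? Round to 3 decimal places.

x=6: ŷ = 2.1 + 4.9·6 = 31.5; r = 32.5 − 31.5 = 1
x=8: ŷ = 2.1 + 4.9·8 = 41.3; r = 40.3 − 41.3 = -1
x=14: ŷ = 2.1 + 4.9·14 = 70.7; r = 68.7 − 70.7 = -2
x=15: ŷ = 2.1 + 4.9·15 = 75.6; r = 77.6 − 75.6 = 2
SSE = 1 + 1 + 4 + 4 = 10
s = √(10/2) = √5 ≈ 2.236

s = 2.236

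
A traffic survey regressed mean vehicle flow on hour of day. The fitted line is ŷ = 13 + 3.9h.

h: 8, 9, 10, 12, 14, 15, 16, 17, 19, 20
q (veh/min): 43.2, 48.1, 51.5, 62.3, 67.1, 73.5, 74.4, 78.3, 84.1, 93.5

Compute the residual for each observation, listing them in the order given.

-1, 0, -0.5, 2.5, -0.5, 2, -1, -1, -3, 2.5

h=8: ŷ = 13 + 3.9·8 = 44.2; e = 43.2 − 44.2 = -1
h=9: ŷ = 13 + 3.9·9 = 48.1; e = 48.1 − 48.1 = 0
h=10: ŷ = 13 + 3.9·10 = 52; e = 51.5 − 52 = -0.5
h=12: ŷ = 13 + 3.9·12 = 59.8; e = 62.3 − 59.8 = 2.5
h=14: ŷ = 13 + 3.9·14 = 67.6; e = 67.1 − 67.6 = -0.5
h=15: ŷ = 13 + 3.9·15 = 71.5; e = 73.5 − 71.5 = 2
h=16: ŷ = 13 + 3.9·16 = 75.4; e = 74.4 − 75.4 = -1
h=17: ŷ = 13 + 3.9·17 = 79.3; e = 78.3 − 79.3 = -1
h=19: ŷ = 13 + 3.9·19 = 87.1; e = 84.1 − 87.1 = -3
h=20: ŷ = 13 + 3.9·20 = 91; e = 93.5 − 91 = 2.5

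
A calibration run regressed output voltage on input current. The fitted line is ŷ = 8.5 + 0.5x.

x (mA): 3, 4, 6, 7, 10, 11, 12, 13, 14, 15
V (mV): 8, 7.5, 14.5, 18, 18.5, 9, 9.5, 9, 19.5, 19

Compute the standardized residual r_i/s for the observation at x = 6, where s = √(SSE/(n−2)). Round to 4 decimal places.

x=3: ŷ = 8.5 + 0.5·3 = 10; r = 8 − 10 = -2
x=4: ŷ = 8.5 + 0.5·4 = 10.5; r = 7.5 − 10.5 = -3
x=6: ŷ = 8.5 + 0.5·6 = 11.5; r = 14.5 − 11.5 = 3
x=7: ŷ = 8.5 + 0.5·7 = 12; r = 18 − 12 = 6
x=10: ŷ = 8.5 + 0.5·10 = 13.5; r = 18.5 − 13.5 = 5
x=11: ŷ = 8.5 + 0.5·11 = 14; r = 9 − 14 = -5
x=12: ŷ = 8.5 + 0.5·12 = 14.5; r = 9.5 − 14.5 = -5
x=13: ŷ = 8.5 + 0.5·13 = 15; r = 9 − 15 = -6
x=14: ŷ = 8.5 + 0.5·14 = 15.5; r = 19.5 − 15.5 = 4
x=15: ŷ = 8.5 + 0.5·15 = 16; r = 19 − 16 = 3
SSE = 4 + 9 + 9 + 36 + 25 + 25 + 25 + 36 + 16 + 9 = 194
s = √(194/8) = 4.92443
r/s = 3 / 4.92443 = 0.6092

0.6092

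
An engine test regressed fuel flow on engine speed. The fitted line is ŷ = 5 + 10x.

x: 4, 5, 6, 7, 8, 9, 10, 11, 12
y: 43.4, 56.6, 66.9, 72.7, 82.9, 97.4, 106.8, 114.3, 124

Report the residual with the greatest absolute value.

r = 2.4

x=4: ŷ = 5 + 10·4 = 45; r = 43.4 − 45 = -1.6
x=5: ŷ = 5 + 10·5 = 55; r = 56.6 − 55 = 1.6
x=6: ŷ = 5 + 10·6 = 65; r = 66.9 − 65 = 1.9
x=7: ŷ = 5 + 10·7 = 75; r = 72.7 − 75 = -2.3
x=8: ŷ = 5 + 10·8 = 85; r = 82.9 − 85 = -2.1
x=9: ŷ = 5 + 10·9 = 95; r = 97.4 − 95 = 2.4
x=10: ŷ = 5 + 10·10 = 105; r = 106.8 − 105 = 1.8
x=11: ŷ = 5 + 10·11 = 115; r = 114.3 − 115 = -0.7
x=12: ŷ = 5 + 10·12 = 125; r = 124 − 125 = -1
Largest |r| is 2.4 at x = 9, residual 2.4.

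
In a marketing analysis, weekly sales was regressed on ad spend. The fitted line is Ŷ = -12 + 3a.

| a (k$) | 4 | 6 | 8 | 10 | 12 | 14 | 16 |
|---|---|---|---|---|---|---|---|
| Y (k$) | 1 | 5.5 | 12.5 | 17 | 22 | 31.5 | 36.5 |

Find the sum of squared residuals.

a=4: Ŷ = -12 + 3·4 = 0; e = 1 − 0 = 1
a=6: Ŷ = -12 + 3·6 = 6; e = 5.5 − 6 = -0.5
a=8: Ŷ = -12 + 3·8 = 12; e = 12.5 − 12 = 0.5
a=10: Ŷ = -12 + 3·10 = 18; e = 17 − 18 = -1
a=12: Ŷ = -12 + 3·12 = 24; e = 22 − 24 = -2
a=14: Ŷ = -12 + 3·14 = 30; e = 31.5 − 30 = 1.5
a=16: Ŷ = -12 + 3·16 = 36; e = 36.5 − 36 = 0.5
SSE = 1 + 0.25 + 0.25 + 1 + 4 + 2.25 + 0.25 = 9

SSE = 9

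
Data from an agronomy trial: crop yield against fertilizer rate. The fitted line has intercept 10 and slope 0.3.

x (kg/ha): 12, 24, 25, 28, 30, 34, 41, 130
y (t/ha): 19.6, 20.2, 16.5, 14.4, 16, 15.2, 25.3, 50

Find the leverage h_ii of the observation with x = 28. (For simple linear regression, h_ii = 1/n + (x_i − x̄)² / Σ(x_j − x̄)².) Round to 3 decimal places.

h = 0.141

x̄ = (12 + 24 + 25 + 28 + 30 + 34 + 41 + 130)/8 = 40.5
Σ(x − x̄)² = 812.25 + 272.25 + 240.25 + 156.25 + 110.25 + 42.25 + 0.25 + 8010.25 = 9644
h = 1/8 + (-12.5)²/9644 = 0.125 + 0.0162018 = 0.141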